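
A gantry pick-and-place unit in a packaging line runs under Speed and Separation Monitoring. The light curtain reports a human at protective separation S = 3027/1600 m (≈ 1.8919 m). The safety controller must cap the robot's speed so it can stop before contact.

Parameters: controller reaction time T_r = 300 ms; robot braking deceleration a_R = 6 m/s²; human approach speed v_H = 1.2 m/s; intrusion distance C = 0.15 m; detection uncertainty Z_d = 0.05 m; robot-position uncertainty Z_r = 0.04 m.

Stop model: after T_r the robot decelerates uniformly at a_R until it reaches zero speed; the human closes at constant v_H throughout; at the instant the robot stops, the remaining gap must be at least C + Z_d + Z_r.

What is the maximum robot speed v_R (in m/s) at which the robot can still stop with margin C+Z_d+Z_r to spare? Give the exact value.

v_R_max = 39/20 m/s = 1.9500 m/s

at the boundary: (1/12)·v² + (1/2)·v + (-2067/1600) = 0
  disc = (1/2)² − 4·(1/12)·(-2067/1600) = 1089/1600 ; √disc = 33/40
  v_R = (−(1/2) + 33/40) / (2·(1/12)) = 39/20 m/s
check:
T_s = v_R/a_R = (39/20)/6 = 0.3250 s
robot covers v_R·T_r = 1.9500·0.3000 = 0.5850 m before braking
robot covers 1.9500·0.3250 − ½·6.0000·0.3250² = 0.3169 m while stopping
human over T_r+T_s: 1.2000·(0.3000+0.3250) = 0.7500 m
C+Z_d+Z_r = 0.1500+0.0500+0.0400 = 0.2400 m
sum ≈ 0.5850+0.3169+0.7500+0.2400 ≈ 1.8919 m = S ✓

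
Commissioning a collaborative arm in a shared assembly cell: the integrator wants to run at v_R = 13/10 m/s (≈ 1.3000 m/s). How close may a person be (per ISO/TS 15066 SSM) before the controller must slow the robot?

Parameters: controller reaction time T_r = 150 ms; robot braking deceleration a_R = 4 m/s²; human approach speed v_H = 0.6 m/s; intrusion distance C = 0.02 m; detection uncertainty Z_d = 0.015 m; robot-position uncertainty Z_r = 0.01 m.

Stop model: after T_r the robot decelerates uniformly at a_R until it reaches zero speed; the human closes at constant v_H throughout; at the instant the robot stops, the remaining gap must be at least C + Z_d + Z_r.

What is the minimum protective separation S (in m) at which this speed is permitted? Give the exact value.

T_s = v_R/a_R = (13/10)/4 = 0.3250 s
robot covers v_R·T_r = 1.3000·0.1500 = 0.1950 m before braking
braking distance = 1.3000²/(2·4.0000) = 0.2112 m
human closes 0.6000·0.4750 = 0.2850 m
residual clearance needed = 0.0200+0.0150+0.0100 = 0.0450 m
S_min ≈ 0.1950+0.2112+0.2850+0.0450  ⇒  S_min = 589/800 m

S_min = 589/800 m = 0.7362 m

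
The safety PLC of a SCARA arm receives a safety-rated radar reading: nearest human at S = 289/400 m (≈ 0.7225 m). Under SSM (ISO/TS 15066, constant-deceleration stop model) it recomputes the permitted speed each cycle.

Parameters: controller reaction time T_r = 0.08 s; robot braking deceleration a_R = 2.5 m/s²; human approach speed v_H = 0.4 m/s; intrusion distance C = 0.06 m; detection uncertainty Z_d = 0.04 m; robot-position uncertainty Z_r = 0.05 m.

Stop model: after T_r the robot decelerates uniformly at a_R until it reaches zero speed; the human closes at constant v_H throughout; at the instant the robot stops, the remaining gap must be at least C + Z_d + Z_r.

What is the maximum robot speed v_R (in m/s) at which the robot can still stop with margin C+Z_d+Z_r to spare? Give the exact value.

quadratic (1/5)·v² + (6/25)·v + (-1081/2000) = 0
  disc = (6/25)² − 4·(1/5)·(-1081/2000) = 49/100 ; √disc = 7/10
  v_R = (−(6/25) + 7/10) / (2·(1/5)) = 23/20 m/s
check:
stop time T_s = (23/20)/(5/2) = 0.4600 s
robot in T_r: 1.1500·0.0800 = 0.0920 m
braking distance = 1.1500²/(2·2.5000) = 0.2645 m
human over T_r+T_s: 0.4000·(0.0800+0.4600) = 0.2160 m
C+Z_d+Z_r = 0.0600+0.0400+0.0500 = 0.1500 m
sum ≈ 0.0920+0.2645+0.2160+0.1500 ≈ 0.7225 m = S ✓

v_R_max = 23/20 m/s = 1.1500 m/s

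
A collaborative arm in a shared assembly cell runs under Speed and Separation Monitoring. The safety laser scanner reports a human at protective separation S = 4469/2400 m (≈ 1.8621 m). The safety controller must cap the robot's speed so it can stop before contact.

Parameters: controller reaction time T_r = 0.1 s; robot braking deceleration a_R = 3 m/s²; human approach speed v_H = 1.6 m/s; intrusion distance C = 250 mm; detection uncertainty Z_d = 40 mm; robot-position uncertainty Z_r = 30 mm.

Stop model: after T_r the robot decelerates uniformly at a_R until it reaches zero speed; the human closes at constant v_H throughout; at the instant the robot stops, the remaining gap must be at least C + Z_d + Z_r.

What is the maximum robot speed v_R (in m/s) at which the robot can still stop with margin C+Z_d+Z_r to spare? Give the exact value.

quadratic (1/6)·v² + (19/30)·v + (-3317/2400) = 0
  disc = (19/30)² − 4·(1/6)·(-3317/2400) = 529/400 ; √disc = 23/20
  v_R = (−(19/30) + 23/20) / (2·(1/6)) = 31/20 m/s
check:
T_s = v_R/a_R = (31/20)/3 = 0.5167 s
reaction-phase robot travel = 1.5500·0.1000 = 0.1550 m
robot covers 1.5500·0.5167 − ½·3.0000·0.5167² = 0.4004 m while stopping
human over T_r+T_s: 1.6000·(0.1000+0.5167) = 0.9867 m
margins: 0.2500+0.0400+0.0300 = 0.3200 m
sum ≈ 0.1550+0.4004+0.9867+0.3200 ≈ 1.8621 m = S ✓

v_R_max = 31/20 m/s = 1.5500 m/s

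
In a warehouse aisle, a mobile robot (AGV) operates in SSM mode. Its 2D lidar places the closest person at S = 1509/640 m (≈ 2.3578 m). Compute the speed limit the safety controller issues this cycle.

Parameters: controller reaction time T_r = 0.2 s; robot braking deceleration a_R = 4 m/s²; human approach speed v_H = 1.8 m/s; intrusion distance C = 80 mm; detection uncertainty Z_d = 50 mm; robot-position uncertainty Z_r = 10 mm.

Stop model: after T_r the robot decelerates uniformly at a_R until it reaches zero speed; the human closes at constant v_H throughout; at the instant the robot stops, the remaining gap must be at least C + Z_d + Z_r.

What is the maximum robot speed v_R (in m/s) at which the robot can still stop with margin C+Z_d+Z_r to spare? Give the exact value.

collect terms ⇒ (1/8)·v_R² + (13/20)·v_R + (-1189/640) = 0
  disc = (13/20)² − 4·(1/8)·(-1189/640) = 8649/6400 ; √disc = 93/80
  v_R = (−(13/20) + 93/80) / (2·(1/8)) = 41/20 m/s
check:
braking lasts T_s = (41/20)/4 = 0.5125 s
reaction-phase robot travel = 2.0500·0.2000 = 0.4100 m
robot covers 2.0500·0.5125 − ½·4.0000·0.5125² = 0.5253 m while stopping
human over T_r+T_s: 1.8000·(0.2000+0.5125) = 1.2825 m
margins: 0.0800+0.0500+0.0100 = 0.1400 m
sum ≈ 0.4100+0.5253+1.2825+0.1400 ≈ 2.3578 m = S ✓

v_R_max = 41/20 m/s = 2.0500 m/s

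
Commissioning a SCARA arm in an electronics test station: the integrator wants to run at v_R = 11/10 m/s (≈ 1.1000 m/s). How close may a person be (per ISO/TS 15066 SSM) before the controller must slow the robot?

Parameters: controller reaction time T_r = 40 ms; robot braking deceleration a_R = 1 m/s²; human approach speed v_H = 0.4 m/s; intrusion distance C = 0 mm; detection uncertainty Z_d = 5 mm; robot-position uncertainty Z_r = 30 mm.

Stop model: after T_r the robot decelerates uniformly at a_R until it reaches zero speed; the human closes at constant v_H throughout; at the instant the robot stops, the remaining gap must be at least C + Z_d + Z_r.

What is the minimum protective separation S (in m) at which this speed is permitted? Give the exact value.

S_min = 57/50 m = 1.1400 m

T_s = v_R/a_R = (11/10)/1 = 1.1000 s
robot covers v_R·T_r = 1.1000·0.0400 = 0.0440 m before braking
braking distance = 1.1000²/(2·1.0000) = 0.6050 m
human over T_r+T_s: 0.4000·(0.0400+1.1000) = 0.4560 m
margins: 0.0000+0.0050+0.0300 = 0.0350 m
S_min ≈ 0.0440+0.6050+0.4560+0.0350  ⇒  S_min = 57/50 m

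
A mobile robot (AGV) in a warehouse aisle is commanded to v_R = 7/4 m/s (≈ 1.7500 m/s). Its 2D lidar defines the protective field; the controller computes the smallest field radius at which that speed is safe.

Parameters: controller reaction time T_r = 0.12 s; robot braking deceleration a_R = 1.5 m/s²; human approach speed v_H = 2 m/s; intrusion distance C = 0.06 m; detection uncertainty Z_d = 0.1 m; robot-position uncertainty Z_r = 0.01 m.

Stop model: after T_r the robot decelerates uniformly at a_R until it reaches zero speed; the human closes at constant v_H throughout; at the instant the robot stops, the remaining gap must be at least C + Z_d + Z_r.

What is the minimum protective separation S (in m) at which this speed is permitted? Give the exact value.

S_min = 4769/1200 m = 3.9742 m

stop time T_s = (7/4)/(3/2) = 1.1667 s
reaction-phase robot travel = 1.7500·0.1200 = 0.2100 m
braking distance = 1.7500²/(2·1.5000) = 1.0208 m
human closes 2.0000·1.2867 = 2.5733 m
C+Z_d+Z_r = 0.0600+0.1000+0.0100 = 0.1700 m
S_min ≈ 0.2100+1.0208+2.5733+0.1700  ⇒  S_min = 4769/1200 m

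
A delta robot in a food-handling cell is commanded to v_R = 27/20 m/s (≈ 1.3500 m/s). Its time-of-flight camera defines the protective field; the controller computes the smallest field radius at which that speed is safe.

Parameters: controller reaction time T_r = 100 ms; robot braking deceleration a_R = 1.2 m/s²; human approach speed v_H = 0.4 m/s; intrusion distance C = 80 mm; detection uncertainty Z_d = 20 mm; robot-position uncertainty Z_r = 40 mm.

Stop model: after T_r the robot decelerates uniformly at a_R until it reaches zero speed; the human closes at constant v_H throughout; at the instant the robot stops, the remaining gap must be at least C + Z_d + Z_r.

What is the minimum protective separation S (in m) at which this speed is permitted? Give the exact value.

braking lasts T_s = (27/20)/(6/5) = 1.1250 s
robot covers v_R·T_r = 1.3500·0.1000 = 0.1350 m before braking
robot under decel: 1.3500²/(2·1.2000) = 0.7594 m
person approaches 0.4000·(0.1000+1.1250) = 0.4900 m
residual clearance needed = 0.0800+0.0200+0.0400 = 0.1400 m
S_min ≈ 0.1350+0.7594+0.4900+0.1400  ⇒  S_min = 2439/1600 m

S_min = 2439/1600 m = 1.5244 m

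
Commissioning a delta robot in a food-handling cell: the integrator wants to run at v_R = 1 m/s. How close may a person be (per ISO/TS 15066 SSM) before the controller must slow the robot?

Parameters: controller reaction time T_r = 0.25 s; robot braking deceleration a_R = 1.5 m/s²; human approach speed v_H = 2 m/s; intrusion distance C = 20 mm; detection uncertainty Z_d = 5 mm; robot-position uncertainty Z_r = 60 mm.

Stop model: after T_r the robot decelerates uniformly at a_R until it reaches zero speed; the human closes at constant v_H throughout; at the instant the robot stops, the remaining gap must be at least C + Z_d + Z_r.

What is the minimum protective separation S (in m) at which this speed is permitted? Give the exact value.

S_min = 1501/600 m = 2.5017 m

braking lasts T_s = 1/(3/2) = 0.6667 s
robot in T_r: 1.0000·0.2500 = 0.2500 m
robot covers 1.0000·0.6667 − ½·1.5000·0.6667² = 0.3333 m while stopping
human closes 2.0000·0.9167 = 1.8333 m
residual clearance needed = 0.0200+0.0050+0.0600 = 0.0850 m
S_min ≈ 0.2500+0.3333+1.8333+0.0850  ⇒  S_min = 1501/600 m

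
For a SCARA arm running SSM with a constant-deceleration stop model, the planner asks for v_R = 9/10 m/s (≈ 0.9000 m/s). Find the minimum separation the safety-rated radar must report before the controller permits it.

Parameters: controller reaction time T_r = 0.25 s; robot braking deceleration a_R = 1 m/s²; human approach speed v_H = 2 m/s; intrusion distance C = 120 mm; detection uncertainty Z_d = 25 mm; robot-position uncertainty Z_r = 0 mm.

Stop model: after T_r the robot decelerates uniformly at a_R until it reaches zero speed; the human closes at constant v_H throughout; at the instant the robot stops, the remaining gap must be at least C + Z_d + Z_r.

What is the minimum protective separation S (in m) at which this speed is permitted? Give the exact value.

S_min = 123/40 m = 3.0750 m

stop time T_s = (9/10)/1 = 0.9000 s
reaction-phase robot travel = 0.9000·0.2500 = 0.2250 m
braking distance = 0.9000²/(2·1.0000) = 0.4050 m
human over T_r+T_s: 2.0000·(0.2500+0.9000) = 2.3000 m
margins: 0.1200+0.0250+0.0000 = 0.1450 m
S_min ≈ 0.2250+0.4050+2.3000+0.1450  ⇒  S_min = 123/40 m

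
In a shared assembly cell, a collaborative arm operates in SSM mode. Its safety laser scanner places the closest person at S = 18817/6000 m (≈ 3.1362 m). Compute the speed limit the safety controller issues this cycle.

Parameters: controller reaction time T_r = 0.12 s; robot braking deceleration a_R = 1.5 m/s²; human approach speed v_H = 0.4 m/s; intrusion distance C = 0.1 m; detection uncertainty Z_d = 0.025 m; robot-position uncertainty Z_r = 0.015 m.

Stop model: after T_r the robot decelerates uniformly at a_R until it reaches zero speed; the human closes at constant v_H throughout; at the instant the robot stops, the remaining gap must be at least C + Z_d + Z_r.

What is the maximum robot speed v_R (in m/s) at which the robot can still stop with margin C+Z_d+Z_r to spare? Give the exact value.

v_R_max = 49/20 m/s = 2.4500 m/s

at the boundary: (1/3)·v² + (29/75)·v + (-17689/6000) = 0
  disc = (29/75)² − 4·(1/3)·(-17689/6000) = 10201/2500 ; √disc = 101/50
  v_R = (−(29/75) + 101/50) / (2·(1/3)) = 49/20 m/s
check:
stop time T_s = (49/20)/(3/2) = 1.6333 s
robot in T_r: 2.4500·0.1200 = 0.2940 m
robot covers 2.4500·1.6333 − ½·1.5000·1.6333² = 2.0008 m while stopping
person approaches 0.4000·(0.1200+1.6333) = 0.7013 m
margins: 0.1000+0.0250+0.0150 = 0.1400 m
sum ≈ 0.2940+2.0008+0.7013+0.1400 ≈ 3.1362 m = S ✓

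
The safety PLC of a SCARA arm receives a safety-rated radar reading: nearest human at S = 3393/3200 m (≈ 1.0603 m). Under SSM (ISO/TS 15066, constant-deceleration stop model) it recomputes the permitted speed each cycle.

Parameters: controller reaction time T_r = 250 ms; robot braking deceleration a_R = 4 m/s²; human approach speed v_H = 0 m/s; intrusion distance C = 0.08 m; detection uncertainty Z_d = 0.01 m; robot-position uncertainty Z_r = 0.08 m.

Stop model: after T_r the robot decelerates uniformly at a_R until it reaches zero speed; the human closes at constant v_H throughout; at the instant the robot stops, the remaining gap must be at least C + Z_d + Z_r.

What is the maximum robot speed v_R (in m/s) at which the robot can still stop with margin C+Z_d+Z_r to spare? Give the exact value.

quadratic (1/8)·v² + (1/4)·v + (-2849/3200) = 0
  disc = (1/4)² − 4·(1/8)·(-2849/3200) = 3249/6400 ; √disc = 57/80
  v_R = (−(1/4) + 57/80) / (2·(1/8)) = 37/20 m/s
check:
braking lasts T_s = (37/20)/4 = 0.4625 s
robot covers v_R·T_r = 1.8500·0.2500 = 0.4625 m before braking
robot covers 1.8500·0.4625 − ½·4.0000·0.4625² = 0.4278 m while stopping
human over T_r+T_s: 0.0000·(0.2500+0.4625) = 0.0000 m
residual clearance needed = 0.0800+0.0100+0.0800 = 0.1700 m
sum ≈ 0.4625+0.4278+0.0000+0.1700 ≈ 1.0603 m = S ✓

v_R_max = 37/20 m/s = 1.8500 m/s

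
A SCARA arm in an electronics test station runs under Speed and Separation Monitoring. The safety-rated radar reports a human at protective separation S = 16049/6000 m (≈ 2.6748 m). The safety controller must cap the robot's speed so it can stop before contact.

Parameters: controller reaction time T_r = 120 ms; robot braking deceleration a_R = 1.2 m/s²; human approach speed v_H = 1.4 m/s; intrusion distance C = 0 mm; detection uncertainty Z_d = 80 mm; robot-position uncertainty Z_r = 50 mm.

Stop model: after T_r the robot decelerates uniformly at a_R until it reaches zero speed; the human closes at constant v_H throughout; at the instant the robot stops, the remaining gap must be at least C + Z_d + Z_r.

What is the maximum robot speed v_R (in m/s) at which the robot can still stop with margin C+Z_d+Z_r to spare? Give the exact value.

at the boundary: (5/12)·v² + (193/150)·v + (-14261/6000) = 0
  disc = (193/150)² − 4·(5/12)·(-14261/6000) = 56169/10000 ; √disc = 237/100
  v_R = (−(193/150) + 237/100) / (2·(5/12)) = 13/10 m/s
check:
braking lasts T_s = (13/10)/(6/5) = 1.0833 s
robot in T_r: 1.3000·0.1200 = 0.1560 m
braking distance = 1.3000²/(2·1.2000) = 0.7042 m
human over T_r+T_s: 1.4000·(0.1200+1.0833) = 1.6847 m
residual clearance needed = 0.0000+0.0800+0.0500 = 0.1300 m
sum ≈ 0.1560+0.7042+1.6847+0.1300 ≈ 2.6748 m = S ✓

v_R_max = 13/10 m/s = 1.3000 m/s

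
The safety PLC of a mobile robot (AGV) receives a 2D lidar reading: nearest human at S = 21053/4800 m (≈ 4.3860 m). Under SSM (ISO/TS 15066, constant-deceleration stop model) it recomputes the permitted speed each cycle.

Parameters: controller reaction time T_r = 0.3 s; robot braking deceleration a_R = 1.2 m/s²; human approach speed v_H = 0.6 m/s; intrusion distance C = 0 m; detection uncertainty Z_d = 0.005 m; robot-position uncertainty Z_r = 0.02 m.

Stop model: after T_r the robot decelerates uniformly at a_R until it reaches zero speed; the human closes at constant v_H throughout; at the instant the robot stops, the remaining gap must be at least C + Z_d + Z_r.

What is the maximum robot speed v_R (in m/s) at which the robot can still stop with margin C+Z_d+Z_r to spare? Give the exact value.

v_R_max = 47/20 m/s = 2.3500 m/s

at the boundary: (5/12)·v² + (4/5)·v + (-20069/4800) = 0
  disc = (4/5)² − 4·(5/12)·(-20069/4800) = 109561/14400 ; √disc = 331/120
  v_R = (−(4/5) + 331/120) / (2·(5/12)) = 47/20 m/s
check:
stop time T_s = (47/20)/(6/5) = 1.9583 s
robot covers v_R·T_r = 2.3500·0.3000 = 0.7050 m before braking
robot covers 2.3500·1.9583 − ½·1.2000·1.9583² = 2.3010 m while stopping
human closes 0.6000·2.2583 = 1.3550 m
margins: 0.0000+0.0050+0.0200 = 0.0250 m
sum ≈ 0.7050+2.3010+1.3550+0.0250 ≈ 4.3860 m = S ✓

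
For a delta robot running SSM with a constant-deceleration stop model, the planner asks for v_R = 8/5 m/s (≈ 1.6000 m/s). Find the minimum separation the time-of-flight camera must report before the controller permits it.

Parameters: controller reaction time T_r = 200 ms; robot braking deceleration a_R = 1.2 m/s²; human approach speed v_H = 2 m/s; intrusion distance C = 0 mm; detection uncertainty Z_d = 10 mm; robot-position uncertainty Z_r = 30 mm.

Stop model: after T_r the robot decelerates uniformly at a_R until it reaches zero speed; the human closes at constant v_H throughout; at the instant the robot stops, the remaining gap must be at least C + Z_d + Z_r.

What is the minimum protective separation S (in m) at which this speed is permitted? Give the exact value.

braking lasts T_s = (8/5)/(6/5) = 1.3333 s
robot covers v_R·T_r = 1.6000·0.2000 = 0.3200 m before braking
braking distance = 1.6000²/(2·1.2000) = 1.0667 m
person approaches 2.0000·(0.2000+1.3333) = 3.0667 m
C+Z_d+Z_r = 0.0000+0.0100+0.0300 = 0.0400 m
S_min ≈ 0.3200+1.0667+3.0667+0.0400  ⇒  S_min = 337/75 m

S_min = 337/75 m = 4.4933 m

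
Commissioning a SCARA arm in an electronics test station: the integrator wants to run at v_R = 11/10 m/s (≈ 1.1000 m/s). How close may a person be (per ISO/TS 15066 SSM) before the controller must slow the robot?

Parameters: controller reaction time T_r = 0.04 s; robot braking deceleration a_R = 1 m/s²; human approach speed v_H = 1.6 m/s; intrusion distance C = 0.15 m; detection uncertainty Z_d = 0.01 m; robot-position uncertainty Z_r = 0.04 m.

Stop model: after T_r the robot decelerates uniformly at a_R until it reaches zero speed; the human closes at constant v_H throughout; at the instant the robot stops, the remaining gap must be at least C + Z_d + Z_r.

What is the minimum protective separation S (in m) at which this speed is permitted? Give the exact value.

S_min = 2673/1000 m = 2.6730 m

braking lasts T_s = (11/10)/1 = 1.1000 s
reaction-phase robot travel = 1.1000·0.0400 = 0.0440 m
robot covers 1.1000·1.1000 − ½·1.0000·1.1000² = 0.6050 m while stopping
human over T_r+T_s: 1.6000·(0.0400+1.1000) = 1.8240 m
residual clearance needed = 0.1500+0.0100+0.0400 = 0.2000 m
S_min ≈ 0.0440+0.6050+1.8240+0.2000  ⇒  S_min = 2673/1000 m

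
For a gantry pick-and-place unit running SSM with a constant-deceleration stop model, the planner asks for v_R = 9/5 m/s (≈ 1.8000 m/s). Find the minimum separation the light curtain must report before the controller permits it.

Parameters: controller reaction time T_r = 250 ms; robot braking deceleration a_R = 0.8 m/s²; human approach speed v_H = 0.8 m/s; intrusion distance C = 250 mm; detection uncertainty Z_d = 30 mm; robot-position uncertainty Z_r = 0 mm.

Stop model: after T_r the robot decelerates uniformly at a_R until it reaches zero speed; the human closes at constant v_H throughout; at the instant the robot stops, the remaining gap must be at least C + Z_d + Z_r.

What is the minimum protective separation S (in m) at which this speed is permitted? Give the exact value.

braking lasts T_s = (9/5)/(4/5) = 2.2500 s
robot in T_r: 1.8000·0.2500 = 0.4500 m
braking distance = 1.8000²/(2·0.8000) = 2.0250 m
human closes 0.8000·2.5000 = 2.0000 m
residual clearance needed = 0.2500+0.0300+0.0000 = 0.2800 m
S_min ≈ 0.4500+2.0250+2.0000+0.2800  ⇒  S_min = 951/200 m

S_min = 951/200 m = 4.7550 m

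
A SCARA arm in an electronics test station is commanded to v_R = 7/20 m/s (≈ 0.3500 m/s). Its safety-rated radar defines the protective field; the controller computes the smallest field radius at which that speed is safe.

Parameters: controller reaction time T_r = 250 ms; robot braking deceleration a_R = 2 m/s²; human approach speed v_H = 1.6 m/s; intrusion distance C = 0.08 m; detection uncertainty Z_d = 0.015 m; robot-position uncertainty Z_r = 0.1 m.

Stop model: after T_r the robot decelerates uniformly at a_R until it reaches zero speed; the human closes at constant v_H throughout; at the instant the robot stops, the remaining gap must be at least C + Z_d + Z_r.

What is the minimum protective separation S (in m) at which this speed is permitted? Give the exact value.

T_s = v_R/a_R = (7/20)/2 = 0.1750 s
reaction-phase robot travel = 0.3500·0.2500 = 0.0875 m
braking distance = 0.3500²/(2·2.0000) = 0.0306 m
human closes 1.6000·0.4250 = 0.6800 m
margins: 0.0800+0.0150+0.1000 = 0.1950 m
S_min ≈ 0.0875+0.0306+0.6800+0.1950  ⇒  S_min = 1589/1600 m

S_min = 1589/1600 m = 0.9931 m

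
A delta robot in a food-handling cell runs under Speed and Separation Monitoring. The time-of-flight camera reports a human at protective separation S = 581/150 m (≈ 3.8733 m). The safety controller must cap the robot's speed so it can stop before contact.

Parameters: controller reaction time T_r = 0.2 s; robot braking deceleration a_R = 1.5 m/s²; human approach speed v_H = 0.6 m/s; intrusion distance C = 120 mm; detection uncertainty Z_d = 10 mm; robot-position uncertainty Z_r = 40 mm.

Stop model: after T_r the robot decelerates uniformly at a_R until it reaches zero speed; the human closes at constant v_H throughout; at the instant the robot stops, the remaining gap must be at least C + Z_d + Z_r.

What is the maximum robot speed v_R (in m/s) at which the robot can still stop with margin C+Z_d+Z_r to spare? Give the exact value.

quadratic (1/3)·v² + (3/5)·v + (-43/12) = 0
  disc = (3/5)² − 4·(1/3)·(-43/12) = 1156/225 ; √disc = 34/15
  v_R = (−(3/5) + 34/15) / (2·(1/3)) = 5/2 m/s
check:
stop time T_s = (5/2)/(3/2) = 1.6667 s
reaction-phase robot travel = 2.5000·0.2000 = 0.5000 m
braking distance = 2.5000²/(2·1.5000) = 2.0833 m
person approaches 0.6000·(0.2000+1.6667) = 1.1200 m
residual clearance needed = 0.1200+0.0100+0.0400 = 0.1700 m
sum ≈ 0.5000+2.0833+1.1200+0.1700 ≈ 3.8733 m = S ✓

v_R_max = 5/2 m/s = 2.5000 m/s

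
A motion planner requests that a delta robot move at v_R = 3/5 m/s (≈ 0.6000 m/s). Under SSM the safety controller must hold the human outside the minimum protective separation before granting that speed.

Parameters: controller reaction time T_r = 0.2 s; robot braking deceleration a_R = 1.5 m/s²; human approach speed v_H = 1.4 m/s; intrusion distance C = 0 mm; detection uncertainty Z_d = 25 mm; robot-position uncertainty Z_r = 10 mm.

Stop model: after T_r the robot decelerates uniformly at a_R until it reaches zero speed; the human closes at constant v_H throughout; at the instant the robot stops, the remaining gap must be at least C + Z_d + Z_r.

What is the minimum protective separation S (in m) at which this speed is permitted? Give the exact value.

S_min = 223/200 m = 1.1150 m

stop time T_s = (3/5)/(3/2) = 0.4000 s
robot in T_r: 0.6000·0.2000 = 0.1200 m
braking distance = 0.6000²/(2·1.5000) = 0.1200 m
person approaches 1.4000·(0.2000+0.4000) = 0.8400 m
residual clearance needed = 0.0000+0.0250+0.0100 = 0.0350 m
S_min ≈ 0.1200+0.1200+0.8400+0.0350  ⇒  S_min = 223/200 m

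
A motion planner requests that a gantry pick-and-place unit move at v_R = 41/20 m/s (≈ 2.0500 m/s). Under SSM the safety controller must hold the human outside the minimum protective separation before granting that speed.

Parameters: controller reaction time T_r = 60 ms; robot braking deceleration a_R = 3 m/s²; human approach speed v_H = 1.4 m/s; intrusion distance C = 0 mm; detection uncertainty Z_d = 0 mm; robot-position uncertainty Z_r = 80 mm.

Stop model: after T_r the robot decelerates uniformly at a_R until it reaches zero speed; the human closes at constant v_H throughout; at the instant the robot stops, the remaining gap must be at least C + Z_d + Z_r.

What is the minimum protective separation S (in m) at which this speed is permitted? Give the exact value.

T_s = v_R/a_R = (41/20)/3 = 0.6833 s
robot covers v_R·T_r = 2.0500·0.0600 = 0.1230 m before braking
robot under decel: 2.0500²/(2·3.0000) = 0.7004 m
human closes 1.4000·0.7433 = 1.0407 m
C+Z_d+Z_r = 0.0000+0.0000+0.0800 = 0.0800 m
S_min ≈ 0.1230+0.7004+1.0407+0.0800  ⇒  S_min = 23329/12000 m

S_min = 23329/12000 m = 1.9441 m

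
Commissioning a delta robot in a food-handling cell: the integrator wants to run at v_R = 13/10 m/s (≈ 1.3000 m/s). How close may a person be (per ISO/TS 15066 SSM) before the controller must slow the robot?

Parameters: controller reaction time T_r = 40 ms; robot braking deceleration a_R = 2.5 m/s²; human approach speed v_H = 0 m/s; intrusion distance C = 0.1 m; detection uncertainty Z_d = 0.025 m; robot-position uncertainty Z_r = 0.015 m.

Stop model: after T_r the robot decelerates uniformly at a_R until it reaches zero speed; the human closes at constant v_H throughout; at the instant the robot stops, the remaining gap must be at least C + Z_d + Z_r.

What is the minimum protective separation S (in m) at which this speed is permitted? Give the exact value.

S_min = 53/100 m = 0.5300 m

T_s = v_R/a_R = (13/10)/(5/2) = 0.5200 s
reaction-phase robot travel = 1.3000·0.0400 = 0.0520 m
robot under decel: 1.3000²/(2·2.5000) = 0.3380 m
person approaches 0.0000·(0.0400+0.5200) = 0.0000 m
C+Z_d+Z_r = 0.1000+0.0250+0.0150 = 0.1400 m
S_min ≈ 0.0520+0.3380+0.0000+0.1400  ⇒  S_min = 53/100 m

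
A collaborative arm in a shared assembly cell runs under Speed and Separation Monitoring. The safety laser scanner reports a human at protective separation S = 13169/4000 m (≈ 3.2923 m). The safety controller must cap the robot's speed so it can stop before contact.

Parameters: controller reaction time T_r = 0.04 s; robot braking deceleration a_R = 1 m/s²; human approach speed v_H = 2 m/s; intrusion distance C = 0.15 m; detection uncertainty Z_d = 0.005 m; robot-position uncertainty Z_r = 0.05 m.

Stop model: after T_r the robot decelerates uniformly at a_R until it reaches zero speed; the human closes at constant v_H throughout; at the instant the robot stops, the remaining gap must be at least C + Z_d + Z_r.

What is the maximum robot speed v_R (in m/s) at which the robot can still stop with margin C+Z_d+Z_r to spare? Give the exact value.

v_R_max = 23/20 m/s = 1.1500 m/s

collect terms ⇒ (1/2)·v_R² + (51/25)·v_R + (-12029/4000) = 0
  disc = (51/25)² − 4·(1/2)·(-12029/4000) = 101761/10000 ; √disc = 319/100
  v_R = (−(51/25) + 319/100) / (2·(1/2)) = 23/20 m/s
check:
T_s = v_R/a_R = (23/20)/1 = 1.1500 s
robot covers v_R·T_r = 1.1500·0.0400 = 0.0460 m before braking
robot covers 1.1500·1.1500 − ½·1.0000·1.1500² = 0.6613 m while stopping
human closes 2.0000·1.1900 = 2.3800 m
residual clearance needed = 0.1500+0.0050+0.0500 = 0.2050 m
sum ≈ 0.0460+0.6613+2.3800+0.2050 ≈ 3.2923 m = S ✓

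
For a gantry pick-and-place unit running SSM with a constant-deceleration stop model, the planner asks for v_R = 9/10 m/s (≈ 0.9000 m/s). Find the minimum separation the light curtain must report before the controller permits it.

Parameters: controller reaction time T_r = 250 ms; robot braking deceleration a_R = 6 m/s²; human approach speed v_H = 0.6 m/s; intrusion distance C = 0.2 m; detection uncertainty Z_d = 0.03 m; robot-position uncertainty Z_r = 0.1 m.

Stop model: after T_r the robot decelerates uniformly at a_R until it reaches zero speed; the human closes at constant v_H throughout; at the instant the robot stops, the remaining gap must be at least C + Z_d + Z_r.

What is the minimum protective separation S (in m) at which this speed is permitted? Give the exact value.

stop time T_s = (9/10)/6 = 0.1500 s
robot in T_r: 0.9000·0.2500 = 0.2250 m
robot under decel: 0.9000²/(2·6.0000) = 0.0675 m
human closes 0.6000·0.4000 = 0.2400 m
residual clearance needed = 0.2000+0.0300+0.1000 = 0.3300 m
S_min ≈ 0.2250+0.0675+0.2400+0.3300  ⇒  S_min = 69/80 m

S_min = 69/80 m = 0.8625 m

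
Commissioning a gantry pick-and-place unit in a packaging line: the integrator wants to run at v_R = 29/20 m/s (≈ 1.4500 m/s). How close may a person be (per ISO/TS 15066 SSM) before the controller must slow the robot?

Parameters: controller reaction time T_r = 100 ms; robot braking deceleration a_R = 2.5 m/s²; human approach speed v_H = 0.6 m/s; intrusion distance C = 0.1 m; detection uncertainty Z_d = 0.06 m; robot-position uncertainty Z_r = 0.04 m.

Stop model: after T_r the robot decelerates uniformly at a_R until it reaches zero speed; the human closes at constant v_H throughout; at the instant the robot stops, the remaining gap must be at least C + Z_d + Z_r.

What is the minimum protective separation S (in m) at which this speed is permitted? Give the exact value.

braking lasts T_s = (29/20)/(5/2) = 0.5800 s
robot in T_r: 1.4500·0.1000 = 0.1450 m
robot under decel: 1.4500²/(2·2.5000) = 0.4205 m
person approaches 0.6000·(0.1000+0.5800) = 0.4080 m
C+Z_d+Z_r = 0.1000+0.0600+0.0400 = 0.2000 m
S_min ≈ 0.1450+0.4205+0.4080+0.2000  ⇒  S_min = 2347/2000 m

S_min = 2347/2000 m = 1.1735 m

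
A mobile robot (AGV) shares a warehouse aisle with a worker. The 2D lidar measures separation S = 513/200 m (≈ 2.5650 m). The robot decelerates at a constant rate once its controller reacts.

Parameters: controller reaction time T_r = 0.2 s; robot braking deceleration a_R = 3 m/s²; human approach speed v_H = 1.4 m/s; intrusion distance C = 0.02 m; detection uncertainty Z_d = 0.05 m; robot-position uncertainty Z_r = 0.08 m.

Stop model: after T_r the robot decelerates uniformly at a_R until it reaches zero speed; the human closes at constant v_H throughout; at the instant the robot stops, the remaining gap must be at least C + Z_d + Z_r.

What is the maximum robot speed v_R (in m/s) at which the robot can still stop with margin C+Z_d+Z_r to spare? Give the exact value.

quadratic (1/6)·v² + (2/3)·v + (-427/200) = 0
  disc = (2/3)² − 4·(1/6)·(-427/200) = 1681/900 ; √disc = 41/30
  v_R = (−(2/3) + 41/30) / (2·(1/6)) = 21/10 m/s
check:
T_s = v_R/a_R = (21/10)/3 = 0.7000 s
robot covers v_R·T_r = 2.1000·0.2000 = 0.4200 m before braking
robot covers 2.1000·0.7000 − ½·3.0000·0.7000² = 0.7350 m while stopping
human closes 1.4000·0.9000 = 1.2600 m
C+Z_d+Z_r = 0.0200+0.0500+0.0800 = 0.1500 m
sum ≈ 0.4200+0.7350+1.2600+0.1500 ≈ 2.5650 m = S ✓

v_R_max = 21/10 m/s = 2.1000 m/s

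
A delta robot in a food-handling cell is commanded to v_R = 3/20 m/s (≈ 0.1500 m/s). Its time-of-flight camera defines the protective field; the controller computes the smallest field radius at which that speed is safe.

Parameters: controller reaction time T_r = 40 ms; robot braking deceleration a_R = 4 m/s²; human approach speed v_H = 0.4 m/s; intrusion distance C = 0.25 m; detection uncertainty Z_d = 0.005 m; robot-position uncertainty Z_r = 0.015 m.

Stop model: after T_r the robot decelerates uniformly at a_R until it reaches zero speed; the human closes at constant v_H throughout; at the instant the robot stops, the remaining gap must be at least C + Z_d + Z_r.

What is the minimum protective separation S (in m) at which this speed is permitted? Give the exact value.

T_s = v_R/a_R = (3/20)/4 = 0.0375 s
reaction-phase robot travel = 0.1500·0.0400 = 0.0060 m
robot under decel: 0.1500²/(2·4.0000) = 0.0028 m
person approaches 0.4000·(0.0400+0.0375) = 0.0310 m
C+Z_d+Z_r = 0.2500+0.0050+0.0150 = 0.2700 m
S_min ≈ 0.0060+0.0028+0.0310+0.2700  ⇒  S_min = 4957/16000 m

S_min = 4957/16000 m = 0.3098 m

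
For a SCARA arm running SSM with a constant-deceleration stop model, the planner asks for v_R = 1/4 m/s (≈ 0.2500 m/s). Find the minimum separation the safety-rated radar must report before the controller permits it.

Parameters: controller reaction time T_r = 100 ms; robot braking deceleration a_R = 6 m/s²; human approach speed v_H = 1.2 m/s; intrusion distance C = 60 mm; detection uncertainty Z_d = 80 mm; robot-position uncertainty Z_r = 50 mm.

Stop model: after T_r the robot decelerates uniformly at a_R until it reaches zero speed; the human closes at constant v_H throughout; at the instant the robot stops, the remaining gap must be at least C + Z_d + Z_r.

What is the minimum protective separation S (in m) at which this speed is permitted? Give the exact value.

stop time T_s = (1/4)/6 = 0.0417 s
reaction-phase robot travel = 0.2500·0.1000 = 0.0250 m
robot covers 0.2500·0.0417 − ½·6.0000·0.0417² = 0.0052 m while stopping
person approaches 1.2000·(0.1000+0.0417) = 0.1700 m
C+Z_d+Z_r = 0.0600+0.0800+0.0500 = 0.1900 m
S_min ≈ 0.0250+0.0052+0.1700+0.1900  ⇒  S_min = 1873/4800 m

S_min = 1873/4800 m = 0.3902 m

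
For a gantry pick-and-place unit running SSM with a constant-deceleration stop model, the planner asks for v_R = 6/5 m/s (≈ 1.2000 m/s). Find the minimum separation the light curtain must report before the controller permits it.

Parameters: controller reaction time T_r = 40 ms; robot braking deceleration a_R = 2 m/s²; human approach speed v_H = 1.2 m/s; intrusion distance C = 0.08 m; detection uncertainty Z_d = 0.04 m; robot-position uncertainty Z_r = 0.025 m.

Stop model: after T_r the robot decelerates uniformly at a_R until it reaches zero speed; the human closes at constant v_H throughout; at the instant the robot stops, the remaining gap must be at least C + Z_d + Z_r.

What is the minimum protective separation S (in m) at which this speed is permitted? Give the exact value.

S_min = 1321/1000 m = 1.3210 m

stop time T_s = (6/5)/2 = 0.6000 s
robot covers v_R·T_r = 1.2000·0.0400 = 0.0480 m before braking
robot covers 1.2000·0.6000 − ½·2.0000·0.6000² = 0.3600 m while stopping
human over T_r+T_s: 1.2000·(0.0400+0.6000) = 0.7680 m
C+Z_d+Z_r = 0.0800+0.0400+0.0250 = 0.1450 m
S_min ≈ 0.0480+0.3600+0.7680+0.1450  ⇒  S_min = 1321/1000 m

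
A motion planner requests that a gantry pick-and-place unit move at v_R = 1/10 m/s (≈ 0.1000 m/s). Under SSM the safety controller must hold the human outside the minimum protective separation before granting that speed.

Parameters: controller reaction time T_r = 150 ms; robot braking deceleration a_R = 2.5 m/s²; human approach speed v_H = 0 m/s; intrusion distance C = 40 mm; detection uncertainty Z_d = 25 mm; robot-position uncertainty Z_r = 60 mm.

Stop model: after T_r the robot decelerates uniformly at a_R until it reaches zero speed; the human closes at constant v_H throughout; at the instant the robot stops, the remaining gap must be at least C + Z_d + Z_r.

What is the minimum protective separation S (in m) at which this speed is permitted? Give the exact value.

braking lasts T_s = (1/10)/(5/2) = 0.0400 s
robot covers v_R·T_r = 0.1000·0.1500 = 0.0150 m before braking
robot under decel: 0.1000²/(2·2.5000) = 0.0020 m
human closes 0.0000·0.1900 = 0.0000 m
C+Z_d+Z_r = 0.0400+0.0250+0.0600 = 0.1250 m
S_min ≈ 0.0150+0.0020+0.0000+0.1250  ⇒  S_min = 71/500 m

S_min = 71/500 m = 0.1420 m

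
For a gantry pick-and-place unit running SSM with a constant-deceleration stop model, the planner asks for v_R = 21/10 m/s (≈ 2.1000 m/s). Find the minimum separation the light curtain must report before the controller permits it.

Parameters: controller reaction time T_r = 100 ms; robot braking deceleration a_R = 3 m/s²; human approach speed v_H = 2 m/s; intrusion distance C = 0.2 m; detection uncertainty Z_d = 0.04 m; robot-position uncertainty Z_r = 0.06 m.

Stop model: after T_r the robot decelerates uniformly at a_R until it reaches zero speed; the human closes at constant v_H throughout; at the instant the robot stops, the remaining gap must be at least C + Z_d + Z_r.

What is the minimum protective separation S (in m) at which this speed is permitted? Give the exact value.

stop time T_s = (21/10)/3 = 0.7000 s
robot in T_r: 2.1000·0.1000 = 0.2100 m
braking distance = 2.1000²/(2·3.0000) = 0.7350 m
human closes 2.0000·0.8000 = 1.6000 m
C+Z_d+Z_r = 0.2000+0.0400+0.0600 = 0.3000 m
S_min ≈ 0.2100+0.7350+1.6000+0.3000  ⇒  S_min = 569/200 m

S_min = 569/200 m = 2.8450 m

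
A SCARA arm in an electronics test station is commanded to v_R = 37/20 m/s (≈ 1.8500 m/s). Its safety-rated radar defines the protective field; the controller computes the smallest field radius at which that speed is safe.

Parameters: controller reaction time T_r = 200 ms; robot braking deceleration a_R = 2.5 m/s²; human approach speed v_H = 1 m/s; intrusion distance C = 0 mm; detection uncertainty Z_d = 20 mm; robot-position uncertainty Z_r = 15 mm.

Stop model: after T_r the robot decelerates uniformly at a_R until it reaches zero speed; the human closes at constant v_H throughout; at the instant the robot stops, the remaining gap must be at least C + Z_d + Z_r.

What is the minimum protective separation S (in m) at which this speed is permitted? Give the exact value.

S_min = 4059/2000 m = 2.0295 m

stop time T_s = (37/20)/(5/2) = 0.7400 s
robot covers v_R·T_r = 1.8500·0.2000 = 0.3700 m before braking
robot under decel: 1.8500²/(2·2.5000) = 0.6845 m
human over T_r+T_s: 1.0000·(0.2000+0.7400) = 0.9400 m
margins: 0.0000+0.0200+0.0150 = 0.0350 m
S_min ≈ 0.3700+0.6845+0.9400+0.0350  ⇒  S_min = 4059/2000 m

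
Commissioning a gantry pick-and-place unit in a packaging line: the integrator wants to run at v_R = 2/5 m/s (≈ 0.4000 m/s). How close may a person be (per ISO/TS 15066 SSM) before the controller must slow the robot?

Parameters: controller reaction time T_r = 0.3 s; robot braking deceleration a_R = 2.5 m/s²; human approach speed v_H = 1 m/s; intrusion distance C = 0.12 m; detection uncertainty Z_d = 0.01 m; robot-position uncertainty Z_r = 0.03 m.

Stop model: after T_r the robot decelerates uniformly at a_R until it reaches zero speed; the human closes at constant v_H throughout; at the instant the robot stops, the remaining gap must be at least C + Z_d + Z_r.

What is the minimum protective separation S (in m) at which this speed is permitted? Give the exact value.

S_min = 193/250 m = 0.7720 m

T_s = v_R/a_R = (2/5)/(5/2) = 0.1600 s
robot covers v_R·T_r = 0.4000·0.3000 = 0.1200 m before braking
braking distance = 0.4000²/(2·2.5000) = 0.0320 m
human closes 1.0000·0.4600 = 0.4600 m
margins: 0.1200+0.0100+0.0300 = 0.1600 m
S_min ≈ 0.1200+0.0320+0.4600+0.1600  ⇒  S_min = 193/250 m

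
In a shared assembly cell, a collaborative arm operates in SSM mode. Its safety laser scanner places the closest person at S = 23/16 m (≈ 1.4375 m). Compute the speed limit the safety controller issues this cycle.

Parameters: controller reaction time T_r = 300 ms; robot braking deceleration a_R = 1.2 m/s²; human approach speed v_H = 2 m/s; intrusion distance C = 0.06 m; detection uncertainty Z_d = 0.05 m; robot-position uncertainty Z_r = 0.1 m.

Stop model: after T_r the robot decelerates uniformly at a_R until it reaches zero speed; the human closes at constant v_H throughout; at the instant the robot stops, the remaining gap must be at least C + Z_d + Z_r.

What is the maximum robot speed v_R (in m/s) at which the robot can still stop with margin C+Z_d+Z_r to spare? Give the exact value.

v_R_max = 3/10 m/s = 0.3000 m/s

at the boundary: (5/12)·v² + (59/30)·v + (-251/400) = 0
  disc = (59/30)² − 4·(5/12)·(-251/400) = 17689/3600 ; √disc = 133/60
  v_R = (−(59/30) + 133/60) / (2·(5/12)) = 3/10 m/s
check:
braking lasts T_s = (3/10)/(6/5) = 0.2500 s
robot covers v_R·T_r = 0.3000·0.3000 = 0.0900 m before braking
robot under decel: 0.3000²/(2·1.2000) = 0.0375 m
human over T_r+T_s: 2.0000·(0.3000+0.2500) = 1.1000 m
margins: 0.0600+0.0500+0.1000 = 0.2100 m
sum ≈ 0.0900+0.0375+1.1000+0.2100 ≈ 1.4375 m = S ✓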